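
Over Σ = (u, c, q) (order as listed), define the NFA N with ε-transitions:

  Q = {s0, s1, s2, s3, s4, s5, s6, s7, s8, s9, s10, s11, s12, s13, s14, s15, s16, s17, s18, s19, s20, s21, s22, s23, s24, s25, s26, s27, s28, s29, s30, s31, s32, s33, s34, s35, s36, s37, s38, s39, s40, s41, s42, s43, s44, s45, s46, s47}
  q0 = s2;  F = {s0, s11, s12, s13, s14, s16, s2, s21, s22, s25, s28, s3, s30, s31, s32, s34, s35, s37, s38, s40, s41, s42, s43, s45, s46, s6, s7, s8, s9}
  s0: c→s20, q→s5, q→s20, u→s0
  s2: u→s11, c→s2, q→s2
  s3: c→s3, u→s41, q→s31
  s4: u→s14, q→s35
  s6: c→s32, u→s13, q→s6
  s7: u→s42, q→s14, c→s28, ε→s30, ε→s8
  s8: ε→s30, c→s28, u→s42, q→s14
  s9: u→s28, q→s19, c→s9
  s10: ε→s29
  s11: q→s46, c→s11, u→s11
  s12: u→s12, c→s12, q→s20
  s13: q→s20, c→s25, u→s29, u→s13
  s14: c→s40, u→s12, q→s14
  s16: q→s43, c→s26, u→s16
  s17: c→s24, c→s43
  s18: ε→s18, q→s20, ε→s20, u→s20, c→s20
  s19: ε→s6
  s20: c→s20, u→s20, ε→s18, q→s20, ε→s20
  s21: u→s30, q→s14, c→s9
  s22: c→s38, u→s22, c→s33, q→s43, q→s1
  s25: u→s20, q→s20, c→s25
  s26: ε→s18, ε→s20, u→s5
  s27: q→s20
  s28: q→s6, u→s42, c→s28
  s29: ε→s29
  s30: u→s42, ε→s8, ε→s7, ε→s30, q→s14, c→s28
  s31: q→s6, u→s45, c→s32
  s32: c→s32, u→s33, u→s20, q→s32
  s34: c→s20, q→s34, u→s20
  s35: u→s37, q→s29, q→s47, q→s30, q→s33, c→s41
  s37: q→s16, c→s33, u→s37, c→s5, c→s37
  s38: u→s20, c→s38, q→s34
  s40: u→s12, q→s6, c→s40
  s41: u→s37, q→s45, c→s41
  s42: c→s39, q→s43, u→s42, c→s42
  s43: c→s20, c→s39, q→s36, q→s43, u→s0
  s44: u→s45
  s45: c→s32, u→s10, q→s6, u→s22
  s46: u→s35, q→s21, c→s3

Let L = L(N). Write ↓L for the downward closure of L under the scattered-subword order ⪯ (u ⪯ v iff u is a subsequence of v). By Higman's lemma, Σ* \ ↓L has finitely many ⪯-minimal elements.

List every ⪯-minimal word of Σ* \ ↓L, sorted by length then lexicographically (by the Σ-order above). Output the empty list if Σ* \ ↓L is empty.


min(Σ*\↓L) = [uquuqc, uqcqcu, uqqquq].

|Q|=48, |F|=29, |δ|=129 (15 ε).
min D↑ (28 st, q0=0, F={20}): 0:u→1,c→0,q→0 1:u→1,c→1,q→2 2:u→3,c→4,q→5 3:u→6,c→7,q→8 4:u→7,c→4,q→9 5:u→8,c→10,q→11 6:u→6,c→6,q→12 7:u→6,c→7,q→13 8:u→14,c→15,q→11 9:u→13,c→16,q→17 10:u→15,c→10,q→17 11:u→18,c→19,q→11 12:u→12,c→20,q→21 13:u→22,c→16,q→17 14:u→14,c→14,q→21 15:u→14,c→15,q→17 16:u→20,c→16,q→16 17:u→23,c→16,q→17 18:u→18,c→18,q→20 19:u→18,c→19,q→17 20:u→20,c→20,q→20 21:u→24,c→20,q→21 22:u→22,c→25,q→21 23:u→23,c→26,q→20 24:u→24,c→20,q→20 25:u→20,c→25,q→27 26:u→20,c→26,q→20 27:u→20,c→20,q→27 [Hopcroft].
'uquuqc': run [41, 40, 39, 33, 21, 11, 5] end={s18,s20,s26,s39,s5} — reject; 6/6 single-dels accept.
'uqcqcu': N↓-sim [41, 40, 39, 31, 23, 10, 4] end={s18,s20,s33,s5} ∉↓L; 6/6 single-dels accept.
'uqqquq': run [41, 40, 39, 34, 19, 9, 3] end={s18,s20,s5} rej; 6/6 del acc.
3 obstructions.


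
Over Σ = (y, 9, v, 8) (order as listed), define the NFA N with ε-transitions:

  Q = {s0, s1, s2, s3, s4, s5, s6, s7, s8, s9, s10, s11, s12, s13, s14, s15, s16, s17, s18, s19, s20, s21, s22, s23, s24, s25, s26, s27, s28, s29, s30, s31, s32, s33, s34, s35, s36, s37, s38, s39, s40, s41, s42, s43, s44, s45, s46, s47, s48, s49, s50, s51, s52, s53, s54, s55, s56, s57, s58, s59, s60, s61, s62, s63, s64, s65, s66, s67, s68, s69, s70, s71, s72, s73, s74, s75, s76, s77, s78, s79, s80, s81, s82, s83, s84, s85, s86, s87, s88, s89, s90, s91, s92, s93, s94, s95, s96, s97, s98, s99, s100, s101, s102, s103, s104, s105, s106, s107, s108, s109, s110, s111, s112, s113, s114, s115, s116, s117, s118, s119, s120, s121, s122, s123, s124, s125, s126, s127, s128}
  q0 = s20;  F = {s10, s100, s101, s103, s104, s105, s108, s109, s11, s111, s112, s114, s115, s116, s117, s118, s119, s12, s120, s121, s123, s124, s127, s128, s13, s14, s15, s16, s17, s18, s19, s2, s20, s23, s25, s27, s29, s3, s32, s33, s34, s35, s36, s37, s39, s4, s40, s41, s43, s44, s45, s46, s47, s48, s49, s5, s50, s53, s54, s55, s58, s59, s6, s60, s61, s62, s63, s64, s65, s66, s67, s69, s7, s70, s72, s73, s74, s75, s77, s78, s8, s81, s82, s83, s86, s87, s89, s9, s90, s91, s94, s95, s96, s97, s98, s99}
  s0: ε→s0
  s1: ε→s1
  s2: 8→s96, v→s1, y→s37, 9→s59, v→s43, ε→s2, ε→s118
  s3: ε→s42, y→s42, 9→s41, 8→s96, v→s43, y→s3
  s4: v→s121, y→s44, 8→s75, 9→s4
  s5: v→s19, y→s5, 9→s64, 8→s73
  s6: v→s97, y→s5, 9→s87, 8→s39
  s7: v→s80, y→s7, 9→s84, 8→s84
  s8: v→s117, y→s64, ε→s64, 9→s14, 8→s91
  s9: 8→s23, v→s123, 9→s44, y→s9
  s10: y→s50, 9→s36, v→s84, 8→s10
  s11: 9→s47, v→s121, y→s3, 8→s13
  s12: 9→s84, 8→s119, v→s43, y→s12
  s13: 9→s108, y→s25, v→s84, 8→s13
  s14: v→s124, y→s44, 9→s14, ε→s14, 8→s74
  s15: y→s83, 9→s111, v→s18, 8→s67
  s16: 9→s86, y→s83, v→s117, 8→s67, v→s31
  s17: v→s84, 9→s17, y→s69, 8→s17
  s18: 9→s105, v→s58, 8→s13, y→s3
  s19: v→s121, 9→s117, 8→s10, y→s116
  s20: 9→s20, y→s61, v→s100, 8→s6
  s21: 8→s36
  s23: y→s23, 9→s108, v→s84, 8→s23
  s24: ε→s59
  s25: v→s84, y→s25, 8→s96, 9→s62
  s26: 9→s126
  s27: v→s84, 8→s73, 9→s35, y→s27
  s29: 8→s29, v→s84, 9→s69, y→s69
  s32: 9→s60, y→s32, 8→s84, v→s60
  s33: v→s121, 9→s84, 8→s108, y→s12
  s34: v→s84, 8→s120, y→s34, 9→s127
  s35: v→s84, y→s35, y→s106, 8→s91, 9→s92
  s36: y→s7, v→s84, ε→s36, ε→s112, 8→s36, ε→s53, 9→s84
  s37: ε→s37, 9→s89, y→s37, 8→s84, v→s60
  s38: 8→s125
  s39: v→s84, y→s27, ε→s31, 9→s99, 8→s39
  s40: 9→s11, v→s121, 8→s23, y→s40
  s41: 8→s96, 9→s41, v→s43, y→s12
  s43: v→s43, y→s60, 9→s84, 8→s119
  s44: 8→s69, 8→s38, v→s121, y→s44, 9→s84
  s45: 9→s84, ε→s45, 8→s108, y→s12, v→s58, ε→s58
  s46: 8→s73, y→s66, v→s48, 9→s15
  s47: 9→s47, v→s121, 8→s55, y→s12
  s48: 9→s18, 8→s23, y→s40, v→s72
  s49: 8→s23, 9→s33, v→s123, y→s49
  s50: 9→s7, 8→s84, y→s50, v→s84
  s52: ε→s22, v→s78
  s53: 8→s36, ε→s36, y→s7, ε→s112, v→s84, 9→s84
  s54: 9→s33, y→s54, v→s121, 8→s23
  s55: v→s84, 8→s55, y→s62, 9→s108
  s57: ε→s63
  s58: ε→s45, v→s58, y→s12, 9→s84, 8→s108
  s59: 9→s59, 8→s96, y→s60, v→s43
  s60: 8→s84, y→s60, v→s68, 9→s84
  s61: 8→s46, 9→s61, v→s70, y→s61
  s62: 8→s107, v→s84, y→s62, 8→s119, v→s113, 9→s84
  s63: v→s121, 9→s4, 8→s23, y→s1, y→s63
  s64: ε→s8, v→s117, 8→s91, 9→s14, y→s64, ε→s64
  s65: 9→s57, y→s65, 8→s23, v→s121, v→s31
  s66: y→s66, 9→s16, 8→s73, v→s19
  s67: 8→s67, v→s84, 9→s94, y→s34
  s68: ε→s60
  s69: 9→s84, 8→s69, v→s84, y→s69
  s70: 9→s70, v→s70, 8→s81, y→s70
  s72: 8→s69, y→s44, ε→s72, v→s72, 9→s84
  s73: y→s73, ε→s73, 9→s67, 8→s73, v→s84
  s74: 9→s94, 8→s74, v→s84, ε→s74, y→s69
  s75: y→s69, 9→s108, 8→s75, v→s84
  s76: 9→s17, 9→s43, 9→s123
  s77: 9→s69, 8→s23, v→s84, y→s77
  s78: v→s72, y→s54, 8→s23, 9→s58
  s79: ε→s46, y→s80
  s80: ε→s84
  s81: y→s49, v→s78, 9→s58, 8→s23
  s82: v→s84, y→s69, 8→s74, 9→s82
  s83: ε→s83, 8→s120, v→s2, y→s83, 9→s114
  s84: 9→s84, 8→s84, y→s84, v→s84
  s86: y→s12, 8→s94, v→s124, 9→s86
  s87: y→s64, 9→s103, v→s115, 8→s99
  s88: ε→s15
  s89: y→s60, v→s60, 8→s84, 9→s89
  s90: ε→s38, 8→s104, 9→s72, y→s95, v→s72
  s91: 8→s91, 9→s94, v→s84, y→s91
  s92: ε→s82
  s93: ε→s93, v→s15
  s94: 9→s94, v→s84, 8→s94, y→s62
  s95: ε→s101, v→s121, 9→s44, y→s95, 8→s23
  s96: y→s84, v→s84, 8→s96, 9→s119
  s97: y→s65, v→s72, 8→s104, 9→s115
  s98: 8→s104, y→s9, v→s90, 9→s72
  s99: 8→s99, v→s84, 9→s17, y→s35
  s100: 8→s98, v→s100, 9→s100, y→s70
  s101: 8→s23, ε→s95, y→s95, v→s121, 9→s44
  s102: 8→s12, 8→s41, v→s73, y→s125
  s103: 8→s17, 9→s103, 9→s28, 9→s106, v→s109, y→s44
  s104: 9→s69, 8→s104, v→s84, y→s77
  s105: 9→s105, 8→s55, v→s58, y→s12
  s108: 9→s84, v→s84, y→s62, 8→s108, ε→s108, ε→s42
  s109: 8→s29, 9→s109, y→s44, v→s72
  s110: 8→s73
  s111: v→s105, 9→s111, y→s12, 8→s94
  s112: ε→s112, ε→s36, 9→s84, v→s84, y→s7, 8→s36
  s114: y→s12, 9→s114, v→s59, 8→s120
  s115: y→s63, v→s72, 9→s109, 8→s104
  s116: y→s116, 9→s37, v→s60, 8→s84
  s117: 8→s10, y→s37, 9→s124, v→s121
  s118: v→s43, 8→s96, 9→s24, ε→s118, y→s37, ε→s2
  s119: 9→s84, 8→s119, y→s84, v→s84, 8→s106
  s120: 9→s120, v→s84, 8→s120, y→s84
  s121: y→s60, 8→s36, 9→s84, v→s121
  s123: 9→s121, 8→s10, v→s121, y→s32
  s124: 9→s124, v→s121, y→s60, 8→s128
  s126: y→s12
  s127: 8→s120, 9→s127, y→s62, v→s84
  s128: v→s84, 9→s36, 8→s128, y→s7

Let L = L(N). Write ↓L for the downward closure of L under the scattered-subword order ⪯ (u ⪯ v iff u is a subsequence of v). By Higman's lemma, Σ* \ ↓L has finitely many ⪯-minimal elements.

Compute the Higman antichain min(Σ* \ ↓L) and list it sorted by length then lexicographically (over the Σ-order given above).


|Q|=129, |F|=96, |δ|=456 (41 ε).
min D↑ (91 st, q0=0, F={27}): 0:y→1,9→0,v→2,8→3 1:y→1,9→1,v→4,8→5 2:y→4,9→2,v→2,8→6 3:y→7,9→8,v→9,8→10 4:y→4,9→4,v→4,8→11 5:y→12,9→13,v→14,8→15 6:y→16,9→17,v→18,8→19 7:y→7,9→20,v→21,8→15 8:y→20,9→22,v→23,8→24 9:y→25,9→23,v→17,8→19 10:y→26,9→24,v→27,8→10 11:y→28,9→29,v→30,8→31 12:y→12,9→32,v→21,8→15 13:y→33,9→34,v→35,8→36 14:y→37,9→35,v→17,8→31 15:y→15,9→36,v→27,8→15 16:y→16,9→38,v→39,8→31 17:y→38,9→27,v→17,8→40 18:y→41,9→17,v→17,8→19 19:y→42,9→40,v→27,8→19 20:y→20,9→43,v→44,8→45 21:y→46,9→44,v→47,8→48 22:y→38,9→22,v→49,8→50 23:y→51,9→49,v→17,8→19 24:y→52,9→50,v→27,8→24 25:y→25,9→51,v→47,8→31 26:y→26,9→52,v→27,8→15 27:y→27,9→27,v→27,8→27 28:y→28,9→53,v→39,8→31 29:y→54,9→27,v→29,8→55 30:y→56,9→29,v→17,8→31 31:y→31,9→55,v→27,8→31 32:y→33,9→57,v→44,8→36 33:y→33,9→58,v→59,8→60 34:y→54,9→34,v→61,8→62 35:y→63,9→61,v→29,8→64 36:y→65,9→62,v→27,8→36 37:y→37,9→66,v→47,8→31 38:y→38,9→27,v→47,8→40 39:y→67,9→47,v→47,8→48 40:y→40,9→27,v→27,8→40 41:y→41,9→38,v→47,8→31 42:y→42,9→40,v→27,8→31 43:y→38,9→43,v→68,8→69 44:y→70,9→68,v→47,8→48 45:y→45,9→62,v→27,8→45 46:y→46,9→70,v→71,8→27 47:y→71,9→27,v→47,8→72 48:y→73,9→72,v→27,8→48 49:y→38,9→49,v→17,8→74 50:y→40,9→50,v→27,8→50 51:y→51,9→75,v→47,8→31 52:y→52,9→76,v→27,8→45 53:y→54,9→27,v→47,8→55 54:y→54,9→27,v→77,8→78 55:y→79,9→27,v→27,8→55 56:y→56,9→53,v→47,8→31 57:y→54,9→57,v→68,8→62 58:y→54,9→58,v→80,8→60 59:y→70,9→80,v→77,8→81 60:y→27,9→60,v→27,8→60 61:y→54,9→61,v→29,8→82 62:y→79,9→62,v→27,8→62 63:y→63,9→83,v→77,8→81 64:y→84,9→55,v→27,8→64 65:y→65,9→85,v→27,8→60 66:y→63,9→86,v→47,8→64 67:y→67,9→71,v→71,8→27 68:y→71,9→68,v→47,8→87 69:y→40,9→62,v→27,8→69 70:y→70,9→88,v→71,8→27 71:y→71,9→27,v→71,8→27 72:y→89,9→27,v→27,8→72 73:y→73,9→89,v→27,8→27 74:y→40,9→40,v→27,8→74 75:y→38,9→75,v→47,8→90 76:y→40,9→76,v→27,8→69 77:y→71,9→27,v→77,8→78 78:y→27,9→27,v→27,8→78 79:y→79,9→27,v→27,8→78 80:y→71,9→80,v→77,8→81 81:y→27,9→78,v→27,8→81 82:y→79,9→55,v→27,8→82 83:y→54,9→83,v→77,8→81 84:y→84,9→79,v→27,8→81 85:y→79,9→85,v→27,8→60 86:y→54,9→86,v→47,8→82 87:y→89,9→72,v→27,8→87 88:y→71,9→88,v→71,8→27 89:y→89,9→27,v→27,8→27 90:y→40,9→55,v→27,8→90.
'88v': N↓-sim [111, 107, 44, 3] end={s113,s80,s84} ∉↓L; 3/3 del acc.
'v899': run [111, 78, 49, 26, 1] end={s84} ∉↓L; 4/4 del acc.
'8vv9': run [111, 107, 72, 27, 1] end={s84} ∉↓L; 4/4 del acc.
'8yvy8': N↓-sim [111, 107, 82, 31, 10, 1] end={s84} rej; 5/5 single-dels accept.
'899y9': N↓-sim [111, 107, 83, 52, 20, 1] end={s84} — reject; 5/5 single-dels accept.
'y89y8y': run [111, 95, 77, 55, 30, 6, 1] end={s84} ∉↓L; 6/6 del acc.
6 words, ⪯-incomp.

A = [88v, v899, 8vv9, 8yvy8, 899y9, y89y8y].


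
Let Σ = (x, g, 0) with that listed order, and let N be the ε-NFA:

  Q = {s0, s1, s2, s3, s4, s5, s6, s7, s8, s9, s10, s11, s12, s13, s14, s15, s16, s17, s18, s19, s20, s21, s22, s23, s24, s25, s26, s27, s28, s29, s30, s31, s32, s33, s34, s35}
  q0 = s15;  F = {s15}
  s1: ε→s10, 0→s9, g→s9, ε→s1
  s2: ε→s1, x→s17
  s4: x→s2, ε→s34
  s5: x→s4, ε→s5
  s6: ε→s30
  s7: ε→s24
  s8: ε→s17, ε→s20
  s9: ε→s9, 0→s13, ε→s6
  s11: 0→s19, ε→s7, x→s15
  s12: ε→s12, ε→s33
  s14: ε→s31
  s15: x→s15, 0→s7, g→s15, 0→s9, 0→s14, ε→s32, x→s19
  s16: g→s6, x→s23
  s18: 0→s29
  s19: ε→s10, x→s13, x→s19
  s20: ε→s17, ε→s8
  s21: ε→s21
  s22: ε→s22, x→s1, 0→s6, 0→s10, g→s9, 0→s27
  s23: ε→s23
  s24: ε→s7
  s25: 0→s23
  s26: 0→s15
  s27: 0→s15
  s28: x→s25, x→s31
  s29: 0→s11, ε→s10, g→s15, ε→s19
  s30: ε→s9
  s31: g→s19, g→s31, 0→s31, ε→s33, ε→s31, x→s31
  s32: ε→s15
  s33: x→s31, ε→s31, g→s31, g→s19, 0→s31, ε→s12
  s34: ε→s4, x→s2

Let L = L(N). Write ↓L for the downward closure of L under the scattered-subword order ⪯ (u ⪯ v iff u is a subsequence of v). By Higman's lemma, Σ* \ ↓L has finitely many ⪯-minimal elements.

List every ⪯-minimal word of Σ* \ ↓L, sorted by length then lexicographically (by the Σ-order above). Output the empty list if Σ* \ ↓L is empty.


min(Σ*\↓L) = [0].

|Q|=36, |F|=1, |δ|=72 (32 ε).
min D↑ (2 st, q0=0, F={1}): 0:x→0,g→0,0→1 1:x→1,g→1,0→1 (ε-aug+det+¬).
'0': N↓-sim [14, 12] end={s10,s12,s13,s14,s19,s24,s30,s31,s33,s6,s7,s9} ∉↓L; 1/1 del acc.
1 minimals (antichain).


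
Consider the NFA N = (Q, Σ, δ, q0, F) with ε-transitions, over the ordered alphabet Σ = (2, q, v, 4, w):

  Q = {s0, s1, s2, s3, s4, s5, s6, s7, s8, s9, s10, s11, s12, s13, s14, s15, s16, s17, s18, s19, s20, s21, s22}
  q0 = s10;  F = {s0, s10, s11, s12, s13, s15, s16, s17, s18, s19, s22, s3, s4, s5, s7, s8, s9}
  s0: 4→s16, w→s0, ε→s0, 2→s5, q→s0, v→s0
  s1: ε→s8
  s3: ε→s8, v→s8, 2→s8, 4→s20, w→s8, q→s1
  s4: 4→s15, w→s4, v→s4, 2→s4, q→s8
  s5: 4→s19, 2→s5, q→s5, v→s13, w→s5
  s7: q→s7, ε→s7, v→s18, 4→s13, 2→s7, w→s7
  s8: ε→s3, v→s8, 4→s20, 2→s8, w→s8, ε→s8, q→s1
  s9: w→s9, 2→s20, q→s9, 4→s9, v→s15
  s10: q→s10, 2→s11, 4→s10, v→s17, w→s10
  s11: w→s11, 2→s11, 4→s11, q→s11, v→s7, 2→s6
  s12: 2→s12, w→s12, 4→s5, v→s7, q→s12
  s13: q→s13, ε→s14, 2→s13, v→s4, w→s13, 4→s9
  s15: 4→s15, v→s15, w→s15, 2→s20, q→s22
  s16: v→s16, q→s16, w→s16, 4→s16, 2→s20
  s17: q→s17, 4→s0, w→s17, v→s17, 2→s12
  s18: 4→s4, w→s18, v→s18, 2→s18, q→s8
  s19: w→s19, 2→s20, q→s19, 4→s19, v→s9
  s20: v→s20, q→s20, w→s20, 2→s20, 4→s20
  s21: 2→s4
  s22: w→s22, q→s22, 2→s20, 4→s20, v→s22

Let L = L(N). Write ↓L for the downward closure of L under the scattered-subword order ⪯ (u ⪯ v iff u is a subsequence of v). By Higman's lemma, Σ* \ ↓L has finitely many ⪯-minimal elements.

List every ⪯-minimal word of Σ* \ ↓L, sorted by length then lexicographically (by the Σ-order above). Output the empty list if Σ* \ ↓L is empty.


Antichain: [v442, 2vvq4].

|Q|=23, |F|=17, |δ|=99 (7 ε).
min D↑ (17 st, q0=0, F={14}): 0:2→1,q→0,v→2,4→0,w→0 1:2→1,q→1,v→3,4→1,w→1 2:2→4,q→2,v→2,4→5,w→2 3:2→3,q→3,v→6,4→7,w→3 4:2→4,q→4,v→3,4→8,w→4 5:2→8,q→5,v→5,4→9,w→5 6:2→6,q→10,v→6,4→11,w→6 7:2→7,q→7,v→11,4→12,w→7 8:2→8,q→8,v→7,4→13,w→8 9:2→14,q→9,v→9,4→9,w→9 10:2→10,q→10,v→10,4→14,w→10 11:2→11,q→10,v→11,4→15,w→11 12:2→14,q→12,v→15,4→12,w→12 13:2→14,q→13,v→12,4→13,w→13 14:2→14,q→14,v→14,4→14,w→14 15:2→14,q→16,v→15,4→15,w→15 16:2→14,q→16,v→16,4→14,w→16 (ε-aug+det+¬).
'v442': |S_i|=[21, 18, 14, 6, 1] end={s20} ∉↓L; 4/4 single-dels accept.
'2vvq4': N↓-sim [21, 17, 12, 8, 5, 1] end={s20} — reject; 5/5 single-dels accept.
2 words, ⪯-incomp.


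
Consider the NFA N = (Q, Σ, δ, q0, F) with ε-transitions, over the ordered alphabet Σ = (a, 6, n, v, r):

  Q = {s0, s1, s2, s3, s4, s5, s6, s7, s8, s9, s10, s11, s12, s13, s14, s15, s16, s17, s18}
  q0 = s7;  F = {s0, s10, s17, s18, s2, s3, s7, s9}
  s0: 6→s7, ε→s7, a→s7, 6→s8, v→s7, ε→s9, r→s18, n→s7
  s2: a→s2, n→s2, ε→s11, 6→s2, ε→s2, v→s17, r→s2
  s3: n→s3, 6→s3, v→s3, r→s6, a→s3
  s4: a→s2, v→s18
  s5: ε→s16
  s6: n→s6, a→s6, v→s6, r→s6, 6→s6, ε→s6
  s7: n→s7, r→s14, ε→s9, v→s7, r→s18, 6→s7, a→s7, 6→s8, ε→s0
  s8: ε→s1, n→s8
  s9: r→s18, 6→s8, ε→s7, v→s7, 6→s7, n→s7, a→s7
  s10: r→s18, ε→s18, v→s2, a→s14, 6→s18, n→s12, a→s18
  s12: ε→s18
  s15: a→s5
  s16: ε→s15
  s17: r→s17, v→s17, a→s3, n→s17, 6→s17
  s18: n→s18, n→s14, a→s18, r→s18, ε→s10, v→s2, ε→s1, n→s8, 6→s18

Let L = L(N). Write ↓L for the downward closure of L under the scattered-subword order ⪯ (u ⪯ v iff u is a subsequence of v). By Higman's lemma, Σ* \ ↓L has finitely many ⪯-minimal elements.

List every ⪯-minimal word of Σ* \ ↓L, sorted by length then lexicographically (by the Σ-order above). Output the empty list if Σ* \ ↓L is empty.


|Q|=19, |F|=8, |δ|=71 (15 ε).
min D↑ (6 st, q0=0, F={5}): 0:a→0,6→0,n→0,v→0,r→1 1:a→1,6→1,n→1,v→2,r→1 2:a→2,6→2,n→2,v→3,r→2 3:a→4,6→3,n→3,v→3,r→3 4:a→4,6→4,n→4,v→4,r→5 5:a→5,6→5,n→5,v→5,r→5 [Hopcroft].
'rvvar': N↓-sim [14, 11, 5, 3, 2, 1] end={s6} rej; 5/5 deletions ∈↓L.
1 minimals (antichain).

min(Σ*\↓L) = [rvvar].


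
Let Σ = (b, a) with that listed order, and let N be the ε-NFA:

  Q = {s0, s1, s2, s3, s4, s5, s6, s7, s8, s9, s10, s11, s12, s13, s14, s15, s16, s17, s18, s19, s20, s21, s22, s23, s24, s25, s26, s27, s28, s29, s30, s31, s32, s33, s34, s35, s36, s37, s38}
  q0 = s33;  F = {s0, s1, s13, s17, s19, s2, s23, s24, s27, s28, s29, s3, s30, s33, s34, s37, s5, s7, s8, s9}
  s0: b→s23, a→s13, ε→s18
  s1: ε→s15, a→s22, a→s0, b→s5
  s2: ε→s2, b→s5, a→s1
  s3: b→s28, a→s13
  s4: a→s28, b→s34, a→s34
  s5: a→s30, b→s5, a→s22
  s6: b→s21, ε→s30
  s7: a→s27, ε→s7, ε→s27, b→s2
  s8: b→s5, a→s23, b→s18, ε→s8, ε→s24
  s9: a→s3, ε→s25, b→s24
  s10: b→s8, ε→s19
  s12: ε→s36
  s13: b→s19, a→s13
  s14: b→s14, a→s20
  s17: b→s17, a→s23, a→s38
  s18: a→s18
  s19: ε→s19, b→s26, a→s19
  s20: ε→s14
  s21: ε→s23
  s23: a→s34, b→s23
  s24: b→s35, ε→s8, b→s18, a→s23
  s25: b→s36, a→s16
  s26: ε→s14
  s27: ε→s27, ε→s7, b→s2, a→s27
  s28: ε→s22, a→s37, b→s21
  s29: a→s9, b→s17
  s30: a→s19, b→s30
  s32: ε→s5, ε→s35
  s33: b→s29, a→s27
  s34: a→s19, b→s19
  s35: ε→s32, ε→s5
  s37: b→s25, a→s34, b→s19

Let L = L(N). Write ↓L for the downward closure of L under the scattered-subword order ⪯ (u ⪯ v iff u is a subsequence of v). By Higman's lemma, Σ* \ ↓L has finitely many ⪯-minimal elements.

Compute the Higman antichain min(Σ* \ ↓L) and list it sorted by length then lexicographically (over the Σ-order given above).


A = [bbaabb, bbaaab, baaabb, abbaab].

|Q|=39, |F|=20, |δ|=79 (23 ε).
min D↑ (19 st, q0=0, F={18}): 0:b→1,a→2 1:b→3,a→4 2:b→5,a→2 3:b→3,a→6 4:b→7,a→8 5:b→9,a→10 6:b→6,a→11 7:b→9,a→6 8:b→12,a→13 9:b→9,a→14 10:b→9,a→15 11:b→16,a→16 12:b→6,a→17 13:b→16,a→13 14:b→14,a→16 15:b→6,a→13 16:b→18,a→16 17:b→16,a→11 18:b→18,a→18 (ε-aug+det+¬).
'bbaabb': N↓-sim [33, 30, 22, 14, 7, 4, 3] end={s14,s20,s26} rej; 6/6 deletions ∈↓L.
'bbaaab': |S_i|=[33, 30, 22, 14, 7, 5, 3] end={s14,s20,s26} — reject; 6/6 single-dels accept.
'baaabb': N↓-sim [33, 30, 27, 18, 11, 7, 4] end={s14,s20,s26,s36} rej; 6/6 del acc.
'abbaab': |S_i|=[33, 30, 25, 16, 9, 5, 3] end={s14,s20,s26} rej; 6/6 single-dels accept.
4 words, ⪯-incomp.


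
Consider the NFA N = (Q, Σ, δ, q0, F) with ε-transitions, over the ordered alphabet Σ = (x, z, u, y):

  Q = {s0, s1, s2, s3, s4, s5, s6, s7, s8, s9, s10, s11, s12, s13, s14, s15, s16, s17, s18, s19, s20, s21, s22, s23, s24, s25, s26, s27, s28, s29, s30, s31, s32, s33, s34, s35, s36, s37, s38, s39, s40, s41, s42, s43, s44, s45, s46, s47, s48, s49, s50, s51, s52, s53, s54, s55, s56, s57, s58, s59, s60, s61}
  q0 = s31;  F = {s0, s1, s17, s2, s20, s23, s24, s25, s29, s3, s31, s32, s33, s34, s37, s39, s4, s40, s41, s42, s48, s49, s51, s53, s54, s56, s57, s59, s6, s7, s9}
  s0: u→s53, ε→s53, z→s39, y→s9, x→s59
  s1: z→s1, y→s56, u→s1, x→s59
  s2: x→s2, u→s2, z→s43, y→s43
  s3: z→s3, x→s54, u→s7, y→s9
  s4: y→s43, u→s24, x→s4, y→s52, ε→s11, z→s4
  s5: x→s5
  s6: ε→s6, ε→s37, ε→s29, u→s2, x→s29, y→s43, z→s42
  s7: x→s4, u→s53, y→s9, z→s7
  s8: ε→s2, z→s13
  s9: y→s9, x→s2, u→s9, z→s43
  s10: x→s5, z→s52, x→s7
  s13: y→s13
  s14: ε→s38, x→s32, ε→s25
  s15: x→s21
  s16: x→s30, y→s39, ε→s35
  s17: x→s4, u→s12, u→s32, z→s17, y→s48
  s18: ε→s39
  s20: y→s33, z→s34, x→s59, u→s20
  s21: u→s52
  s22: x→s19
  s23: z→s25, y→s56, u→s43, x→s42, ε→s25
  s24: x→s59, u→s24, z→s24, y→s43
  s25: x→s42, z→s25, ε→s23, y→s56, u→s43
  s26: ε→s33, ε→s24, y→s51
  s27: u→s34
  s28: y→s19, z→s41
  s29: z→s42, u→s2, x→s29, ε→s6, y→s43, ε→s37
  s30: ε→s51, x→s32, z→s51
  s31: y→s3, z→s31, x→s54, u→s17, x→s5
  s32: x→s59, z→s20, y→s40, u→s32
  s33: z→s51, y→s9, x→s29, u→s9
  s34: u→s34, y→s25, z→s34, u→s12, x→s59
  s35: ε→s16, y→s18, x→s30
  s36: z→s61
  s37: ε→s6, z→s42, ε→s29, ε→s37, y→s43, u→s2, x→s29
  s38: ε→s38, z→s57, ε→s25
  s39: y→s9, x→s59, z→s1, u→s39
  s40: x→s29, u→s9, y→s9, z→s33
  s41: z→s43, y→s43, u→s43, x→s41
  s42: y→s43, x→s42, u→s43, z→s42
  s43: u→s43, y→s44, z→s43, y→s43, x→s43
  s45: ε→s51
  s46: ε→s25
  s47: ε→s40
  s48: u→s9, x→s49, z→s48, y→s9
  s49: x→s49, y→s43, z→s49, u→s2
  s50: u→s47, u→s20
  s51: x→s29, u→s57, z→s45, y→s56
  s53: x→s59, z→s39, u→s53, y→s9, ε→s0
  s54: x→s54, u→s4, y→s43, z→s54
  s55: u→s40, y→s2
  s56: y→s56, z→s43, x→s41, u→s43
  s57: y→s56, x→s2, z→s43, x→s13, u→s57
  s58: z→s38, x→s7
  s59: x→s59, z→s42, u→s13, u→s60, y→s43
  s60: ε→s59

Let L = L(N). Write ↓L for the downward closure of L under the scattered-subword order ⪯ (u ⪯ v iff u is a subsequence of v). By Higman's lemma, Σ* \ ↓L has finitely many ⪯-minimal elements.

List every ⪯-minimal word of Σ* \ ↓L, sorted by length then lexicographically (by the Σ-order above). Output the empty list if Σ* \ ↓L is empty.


|Q|=62, |F|=31, |δ|=191 (28 ε).
min D↑ (28 st, q0=0, F={5}): 0:x→1,z→0,u→2,y→3 1:x→1,z→1,u→4,y→5 2:x→4,z→2,u→6,y→7 3:x→1,z→3,u→8,y→9 4:x→4,z→4,u→10,y→5 5:x→5,z→5,u→5,y→5 6:x→11,z→12,u→6,y→13 7:x→14,z→7,u→9,y→9 8:x→4,z→8,u→15,y→9 9:x→16,z→5,u→9,y→9 10:x→11,z→10,u→10,y→5 11:x→11,z→17,u→11,y→5 12:x→11,z→18,u→12,y→19 13:x→20,z→19,u→9,y→9 14:x→14,z→14,u→16,y→5 15:x→11,z→21,u→15,y→9 16:x→16,z→5,u→16,y→5 17:x→17,z→17,u→5,y→5 18:x→11,z→18,u→18,y→22 19:x→20,z→23,u→9,y→9 20:x→20,z→17,u→16,y→5 21:x→11,z→24,u→21,y→9 22:x→17,z→22,u→5,y→25 23:x→20,z→23,u→26,y→25 24:x→11,z→24,u→24,y→25 25:x→27,z→5,u→5,y→25 26:x→16,z→5,u→26,y→25 27:x→27,z→5,u→5,y→5.
'xy': N↓-sim [40, 18, 4] end={s13,s43,s44,s52} rej; 2/2 single-dels accept.
'yyz': N↓-sim [40, 33, 8, 2] end={s43,s44} — reject; 3/3 del acc.
'uyuz': |S_i|=[40, 36, 21, 8, 2] end={s43,s44} rej; 4/4 single-dels accept.
'uuxzu': |S_i|=[40, 36, 29, 11, 3, 2] end={s43,s44} — reject; 5/5 deletions ∈↓L.
'uuzzyu': |S_i|=[40, 36, 29, 25, 21, 8, 2] end={s43,s44} — reject; 6/6 del acc.
5 words, ⪯-incomp.

A = [xy, yyz, uyuz, uuxzu, uuzzyu].


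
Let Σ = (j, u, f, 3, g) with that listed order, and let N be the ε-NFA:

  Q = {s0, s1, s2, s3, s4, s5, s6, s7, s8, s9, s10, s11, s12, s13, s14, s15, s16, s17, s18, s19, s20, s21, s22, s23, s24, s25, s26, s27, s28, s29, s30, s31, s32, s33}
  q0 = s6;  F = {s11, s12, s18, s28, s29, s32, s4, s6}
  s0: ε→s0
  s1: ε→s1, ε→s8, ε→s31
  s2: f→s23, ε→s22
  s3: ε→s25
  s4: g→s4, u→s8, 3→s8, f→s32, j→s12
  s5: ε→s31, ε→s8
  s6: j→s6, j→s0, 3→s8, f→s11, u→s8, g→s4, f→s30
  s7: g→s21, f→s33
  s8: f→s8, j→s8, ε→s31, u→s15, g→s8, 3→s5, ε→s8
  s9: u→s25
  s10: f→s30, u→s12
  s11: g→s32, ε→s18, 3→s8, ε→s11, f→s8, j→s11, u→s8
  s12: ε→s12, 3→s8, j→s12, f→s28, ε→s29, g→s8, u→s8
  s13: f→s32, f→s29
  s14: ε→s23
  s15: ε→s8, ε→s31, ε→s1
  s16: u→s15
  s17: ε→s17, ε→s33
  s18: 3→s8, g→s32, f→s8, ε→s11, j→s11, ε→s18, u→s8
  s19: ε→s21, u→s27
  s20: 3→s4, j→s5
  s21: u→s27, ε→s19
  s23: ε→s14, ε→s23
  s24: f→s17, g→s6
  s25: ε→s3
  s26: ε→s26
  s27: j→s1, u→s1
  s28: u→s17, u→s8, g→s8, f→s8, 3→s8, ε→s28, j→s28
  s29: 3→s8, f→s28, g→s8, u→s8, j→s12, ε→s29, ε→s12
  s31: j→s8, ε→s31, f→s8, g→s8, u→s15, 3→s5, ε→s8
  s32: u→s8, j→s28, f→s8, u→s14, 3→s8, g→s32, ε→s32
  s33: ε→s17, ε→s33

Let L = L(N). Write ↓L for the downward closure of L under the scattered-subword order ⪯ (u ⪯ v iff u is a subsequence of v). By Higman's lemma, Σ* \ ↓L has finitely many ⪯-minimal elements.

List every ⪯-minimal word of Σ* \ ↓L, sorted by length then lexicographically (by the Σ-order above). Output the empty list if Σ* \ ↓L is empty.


Antichain: [u, 3, ff, gjg].

|Q|=34, |F|=8, |δ|=107 (36 ε).
min D↑ (7 st, q0=0, F={1}): 0:j→0,u→1,f→2,3→1,g→3 1:j→1,u→1,f→1,3→1,g→1 2:j→2,u→1,f→1,3→1,g→4 3:j→5,u→1,f→4,3→1,g→3 4:j→6,u→1,f→1,3→1,g→4 5:j→5,u→1,f→6,3→1,g→1 6:j→6,u→1,f→1,3→1,g→1 [Hopcroft].
'u': run [19, 9] end={s1,s14,s15,s17,s23,s31,s33,s5,s8} — reject; 1/1 del acc.
'3': run [19, 5] end={s1,s15,s31,s5,s8} ∉↓L; 1/1 single-dels accept.
'ff': run [19, 14, 5] end={s1,s15,s31,s5,s8} rej; 2/2 single-dels accept.
'gjg': run [19, 14, 10, 5] end={s1,s15,s31,s5,s8} — reject; 3/3 deletions ∈↓L.
4 obstructions.


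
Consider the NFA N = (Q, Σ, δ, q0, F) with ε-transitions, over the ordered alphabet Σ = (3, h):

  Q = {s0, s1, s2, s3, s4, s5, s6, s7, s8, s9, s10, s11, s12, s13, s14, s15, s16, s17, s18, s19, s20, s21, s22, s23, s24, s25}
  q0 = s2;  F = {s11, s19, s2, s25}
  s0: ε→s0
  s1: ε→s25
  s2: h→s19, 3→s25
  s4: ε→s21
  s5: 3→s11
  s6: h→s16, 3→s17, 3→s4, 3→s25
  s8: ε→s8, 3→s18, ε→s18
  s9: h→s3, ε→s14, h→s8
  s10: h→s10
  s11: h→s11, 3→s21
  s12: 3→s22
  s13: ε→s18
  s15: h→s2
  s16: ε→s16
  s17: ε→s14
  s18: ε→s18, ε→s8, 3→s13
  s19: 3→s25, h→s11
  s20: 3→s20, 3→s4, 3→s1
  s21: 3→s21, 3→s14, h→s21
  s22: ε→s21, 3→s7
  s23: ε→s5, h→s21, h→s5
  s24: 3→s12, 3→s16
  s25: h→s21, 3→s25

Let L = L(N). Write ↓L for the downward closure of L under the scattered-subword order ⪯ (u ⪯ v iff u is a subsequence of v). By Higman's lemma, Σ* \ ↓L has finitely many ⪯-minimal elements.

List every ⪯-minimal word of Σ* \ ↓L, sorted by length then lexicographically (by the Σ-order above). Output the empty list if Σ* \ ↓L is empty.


|Q|=26, |F|=4, |δ|=44 (13 ε).
min D↑ (5 st, q0=0, F={3}): 0:3→1,h→2 1:3→1,h→3 2:3→1,h→4 3:3→3,h→3 4:3→3,h→4.
'3h': N↓-sim [6, 3, 2] end={s14,s21} rej; 2/2 del acc.
'hh3': run [6, 5, 3, 2] end={s14,s21} rej; 3/3 del acc.
2 minimals (antichain).

min(Σ*\↓L) = [3h, hh3].


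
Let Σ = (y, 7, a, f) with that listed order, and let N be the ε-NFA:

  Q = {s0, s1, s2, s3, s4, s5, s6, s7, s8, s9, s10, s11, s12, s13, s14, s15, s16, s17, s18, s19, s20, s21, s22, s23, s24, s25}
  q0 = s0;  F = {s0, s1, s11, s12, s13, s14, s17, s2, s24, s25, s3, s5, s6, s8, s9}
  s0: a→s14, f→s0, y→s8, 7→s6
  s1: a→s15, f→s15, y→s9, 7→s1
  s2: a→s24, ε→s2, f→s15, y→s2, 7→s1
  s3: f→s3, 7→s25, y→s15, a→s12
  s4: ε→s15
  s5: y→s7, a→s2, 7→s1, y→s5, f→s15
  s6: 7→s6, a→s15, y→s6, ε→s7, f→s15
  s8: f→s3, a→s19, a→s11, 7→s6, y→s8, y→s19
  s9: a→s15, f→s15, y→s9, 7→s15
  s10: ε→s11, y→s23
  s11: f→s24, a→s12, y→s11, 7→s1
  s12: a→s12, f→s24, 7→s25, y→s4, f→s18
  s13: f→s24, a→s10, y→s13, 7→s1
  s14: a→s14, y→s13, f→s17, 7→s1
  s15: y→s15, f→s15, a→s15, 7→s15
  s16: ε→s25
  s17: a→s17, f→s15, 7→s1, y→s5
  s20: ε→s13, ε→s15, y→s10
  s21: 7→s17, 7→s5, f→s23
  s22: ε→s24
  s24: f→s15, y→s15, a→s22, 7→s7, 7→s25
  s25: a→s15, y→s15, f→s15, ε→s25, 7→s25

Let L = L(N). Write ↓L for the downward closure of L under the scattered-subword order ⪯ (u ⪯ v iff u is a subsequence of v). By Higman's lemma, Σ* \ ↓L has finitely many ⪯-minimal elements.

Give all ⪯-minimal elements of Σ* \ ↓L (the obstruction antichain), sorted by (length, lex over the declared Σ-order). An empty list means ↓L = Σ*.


|Q|=26, |F|=15, |δ|=83 (9 ε).
min D↑ (16 st, q0=0, F={6}): 0:y→1,7→2,a→3,f→0 1:y→1,7→2,a→4,f→5 2:y→2,7→2,a→6,f→6 3:y→7,7→8,a→3,f→9 4:y→4,7→8,a→10,f→11 5:y→6,7→12,a→10,f→5 6:y→6,7→6,a→6,f→6 7:y→7,7→8,a→4,f→11 8:y→13,7→8,a→6,f→6 9:y→14,7→8,a→9,f→6 10:y→6,7→12,a→10,f→11 11:y→6,7→12,a→11,f→6 12:y→6,7→12,a→6,f→6 13:y→13,7→6,a→6,f→6 14:y→14,7→8,a→15,f→6 15:y→15,7→8,a→11,f→6 [Hopcroft].
'7a': run [23, 6, 1] end={s15} rej; 2/2 del acc.
'7f': N↓-sim [23, 6, 1] end={s15} rej; 2/2 del acc.
'yfy': |S_i|=[23, 20, 9, 2] end={s15,s4} rej; 3/3 deletions ∈↓L.
'aff': run [23, 19, 11, 1] end={s15} ∉↓L; 3/3 deletions ∈↓L.
'yaay': N↓-sim [23, 20, 15, 8, 2] end={s15,s4} — reject; 4/4 deletions ∈↓L.
'a7y7': run [23, 19, 5, 2, 1] end={s15} rej; 4/4 deletions ∈↓L.
6 minimals (antichain).

Antichain: [7a, 7f, yfy, aff, yaay, a7y7].


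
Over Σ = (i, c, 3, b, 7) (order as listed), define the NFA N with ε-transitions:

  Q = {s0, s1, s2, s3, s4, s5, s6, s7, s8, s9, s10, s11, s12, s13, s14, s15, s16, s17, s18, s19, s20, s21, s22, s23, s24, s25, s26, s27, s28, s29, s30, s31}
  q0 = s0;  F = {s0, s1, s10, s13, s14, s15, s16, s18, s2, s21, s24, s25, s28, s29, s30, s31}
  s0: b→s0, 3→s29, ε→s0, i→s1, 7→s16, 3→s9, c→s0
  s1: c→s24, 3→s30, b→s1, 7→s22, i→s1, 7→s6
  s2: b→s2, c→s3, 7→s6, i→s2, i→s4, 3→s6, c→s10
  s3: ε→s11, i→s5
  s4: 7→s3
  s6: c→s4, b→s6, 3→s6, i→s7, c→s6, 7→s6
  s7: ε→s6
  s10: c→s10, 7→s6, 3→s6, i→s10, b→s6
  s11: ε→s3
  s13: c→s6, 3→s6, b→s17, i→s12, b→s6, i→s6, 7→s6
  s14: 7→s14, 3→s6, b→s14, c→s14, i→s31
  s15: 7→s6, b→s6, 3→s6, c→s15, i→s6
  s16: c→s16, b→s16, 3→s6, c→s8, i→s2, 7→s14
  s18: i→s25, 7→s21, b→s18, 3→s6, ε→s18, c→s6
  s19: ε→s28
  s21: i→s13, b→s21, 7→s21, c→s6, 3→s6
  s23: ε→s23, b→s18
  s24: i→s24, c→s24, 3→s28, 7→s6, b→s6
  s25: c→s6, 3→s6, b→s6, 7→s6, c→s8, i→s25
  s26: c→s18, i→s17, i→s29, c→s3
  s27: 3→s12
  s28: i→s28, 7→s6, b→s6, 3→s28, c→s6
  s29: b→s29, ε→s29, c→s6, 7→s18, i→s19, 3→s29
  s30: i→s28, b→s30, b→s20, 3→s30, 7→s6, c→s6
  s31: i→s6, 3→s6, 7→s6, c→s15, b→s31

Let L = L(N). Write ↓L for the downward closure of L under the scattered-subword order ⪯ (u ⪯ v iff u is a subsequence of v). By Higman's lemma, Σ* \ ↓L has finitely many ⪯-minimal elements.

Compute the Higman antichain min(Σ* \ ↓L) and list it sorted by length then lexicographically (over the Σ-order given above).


A = [i7, 3c, 73, icb, 3ib, 77ii].

|Q|=32, |F|=16, |δ|=111 (8 ε).
min D↑ (17 st, q0=0, F={6}): 0:i→1,c→0,3→2,b→0,7→3 1:i→1,c→4,3→5,b→1,7→6 2:i→7,c→6,3→2,b→2,7→8 3:i→9,c→3,3→6,b→3,7→10 4:i→4,c→4,3→7,b→6,7→6 5:i→7,c→6,3→5,b→5,7→6 6:i→6,c→6,3→6,b→6,7→6 7:i→7,c→6,3→7,b→6,7→6 8:i→11,c→6,3→6,b→8,7→12 9:i→9,c→13,3→6,b→9,7→6 10:i→14,c→10,3→6,b→10,7→10 11:i→11,c→6,3→6,b→6,7→6 12:i→15,c→6,3→6,b→12,7→12 13:i→13,c→13,3→6,b→6,7→6 14:i→6,c→16,3→6,b→14,7→6 15:i→6,c→6,3→6,b→6,7→6 16:i→6,c→16,3→6,b→6,7→6 (ε-aug+det+¬).
'i7': N↓-sim [29, 22, 7] end={s11,s22,s3,s4,s5,s6,s7} rej; 2/2 deletions ∈↓L.
'3c': run [29, 19, 7] end={s11,s3,s4,s5,s6,s7,s8} — reject; 2/2 single-dels accept.
'73': run [29, 20, 6] end={s11,s3,s4,s5,s6,s7} rej; 2/2 del acc.
'icb': run [29, 22, 11, 6] end={s11,s3,s4,s5,s6,s7} — reject; 3/3 del acc.
'3ib': N↓-sim [29, 19, 13, 7] end={s11,s17,s3,s4,s5,s6,s7} ∉↓L; 3/3 deletions ∈↓L.
'77ii': N↓-sim [29, 20, 13, 11, 7] end={s11,s12,s3,s4,s5,s6,s7} rej; 4/4 single-dels accept.
6 minimals (antichain).


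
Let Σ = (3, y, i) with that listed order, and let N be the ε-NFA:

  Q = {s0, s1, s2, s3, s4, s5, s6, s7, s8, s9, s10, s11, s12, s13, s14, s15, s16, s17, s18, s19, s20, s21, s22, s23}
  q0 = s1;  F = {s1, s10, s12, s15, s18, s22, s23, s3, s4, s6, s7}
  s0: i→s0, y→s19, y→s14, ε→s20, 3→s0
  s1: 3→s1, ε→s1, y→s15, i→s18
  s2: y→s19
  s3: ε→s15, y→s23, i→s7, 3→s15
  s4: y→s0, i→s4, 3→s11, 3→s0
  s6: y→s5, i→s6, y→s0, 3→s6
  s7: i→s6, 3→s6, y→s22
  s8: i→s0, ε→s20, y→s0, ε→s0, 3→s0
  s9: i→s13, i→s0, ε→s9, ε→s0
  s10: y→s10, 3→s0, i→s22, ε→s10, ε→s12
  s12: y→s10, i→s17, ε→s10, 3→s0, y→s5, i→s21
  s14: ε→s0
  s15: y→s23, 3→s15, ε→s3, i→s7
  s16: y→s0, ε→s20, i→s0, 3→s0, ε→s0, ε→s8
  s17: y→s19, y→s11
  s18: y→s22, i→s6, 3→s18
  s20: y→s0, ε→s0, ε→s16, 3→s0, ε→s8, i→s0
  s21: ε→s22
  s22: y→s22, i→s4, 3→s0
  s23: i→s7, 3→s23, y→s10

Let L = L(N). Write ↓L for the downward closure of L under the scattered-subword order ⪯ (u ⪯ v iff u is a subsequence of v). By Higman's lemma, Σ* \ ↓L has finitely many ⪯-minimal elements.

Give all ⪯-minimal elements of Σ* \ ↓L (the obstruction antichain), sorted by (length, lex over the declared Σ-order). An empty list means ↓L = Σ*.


|Q|=24, |F|=11, |δ|=74 (19 ε).
min D↑ (10 st, q0=0, F={8}): 0:3→0,y→1,i→2 1:3→1,y→3,i→4 2:3→2,y→5,i→6 3:3→3,y→7,i→4 4:3→6,y→5,i→6 5:3→8,y→5,i→9 6:3→6,y→8,i→6 7:3→8,y→7,i→5 8:3→8,y→8,i→8 9:3→8,y→8,i→9 [Hopcroft].
'iy3': run [21, 15, 10, 7] end={s0,s11,s14,s16,s19,s20,s8} ∉↓L; 3/3 single-dels accept.
'iiy': |S_i|=[21, 15, 10, 7] end={s0,s14,s16,s19,s20,s5,s8} — reject; 3/3 deletions ∈↓L.
'yyy3': N↓-sim [21, 19, 17, 14, 7] end={s0,s11,s14,s16,s19,s20,s8} ∉↓L; 4/4 single-dels accept.
'yi3y': N↓-sim [21, 19, 14, 9, 7] end={s0,s14,s16,s19,s20,s5,s8} ∉↓L; 4/4 single-dels accept.
4 minimals (antichain).

A = [iy3, iiy, yyy3, yi3y].


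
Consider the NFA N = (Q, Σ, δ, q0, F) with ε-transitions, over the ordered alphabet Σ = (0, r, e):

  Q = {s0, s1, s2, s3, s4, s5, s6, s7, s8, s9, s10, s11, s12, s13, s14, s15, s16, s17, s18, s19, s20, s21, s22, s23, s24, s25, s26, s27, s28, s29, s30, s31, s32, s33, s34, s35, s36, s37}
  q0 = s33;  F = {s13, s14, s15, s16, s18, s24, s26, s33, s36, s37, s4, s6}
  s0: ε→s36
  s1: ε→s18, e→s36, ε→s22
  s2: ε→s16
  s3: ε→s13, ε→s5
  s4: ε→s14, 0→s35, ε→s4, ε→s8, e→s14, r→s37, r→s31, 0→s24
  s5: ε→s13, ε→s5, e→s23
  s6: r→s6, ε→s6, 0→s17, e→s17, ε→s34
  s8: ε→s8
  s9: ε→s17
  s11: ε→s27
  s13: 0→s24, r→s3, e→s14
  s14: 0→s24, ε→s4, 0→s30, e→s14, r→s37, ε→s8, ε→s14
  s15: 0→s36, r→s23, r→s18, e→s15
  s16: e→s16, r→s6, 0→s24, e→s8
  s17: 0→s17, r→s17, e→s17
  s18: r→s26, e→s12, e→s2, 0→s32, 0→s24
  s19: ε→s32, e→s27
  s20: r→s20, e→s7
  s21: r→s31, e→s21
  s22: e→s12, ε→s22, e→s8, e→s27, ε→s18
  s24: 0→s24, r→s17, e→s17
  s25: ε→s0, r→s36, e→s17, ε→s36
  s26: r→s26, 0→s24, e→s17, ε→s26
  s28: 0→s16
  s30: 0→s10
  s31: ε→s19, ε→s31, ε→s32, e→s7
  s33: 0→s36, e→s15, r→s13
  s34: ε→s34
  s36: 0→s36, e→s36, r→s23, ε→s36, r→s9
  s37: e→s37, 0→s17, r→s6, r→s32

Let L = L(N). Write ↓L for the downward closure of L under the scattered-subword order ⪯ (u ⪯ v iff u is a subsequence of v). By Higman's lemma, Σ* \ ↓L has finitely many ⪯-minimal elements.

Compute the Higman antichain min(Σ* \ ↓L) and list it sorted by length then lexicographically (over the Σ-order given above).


min(Σ*\↓L) = [0r, r0e, rer0, erre].

|Q|=38, |F|=12, |δ|=93 (30 ε).
min D↑ (12 st, q0=0, F={4}): 0:0→1,r→2,e→3 1:0→1,r→4,e→1 2:0→5,r→2,e→6 3:0→1,r→7,e→3 4:0→4,r→4,e→4 5:0→5,r→4,e→4 6:0→5,r→8,e→6 7:0→5,r→9,e→10 8:0→4,r→11,e→8 9:0→5,r→9,e→4 10:0→5,r→11,e→10 11:0→4,r→11,e→4 [Hopcroft].
'0r': run [29, 9, 3] end={s17,s23,s9} rej; 2/2 deletions ∈↓L.
'r0e': run [29, 26, 6, 1] end={s17} ∉↓L; 3/3 deletions ∈↓L.
'rer0': run [29, 26, 20, 9, 1] end={s17} rej; 4/4 deletions ∈↓L.
'erre': run [29, 25, 18, 6, 1] end={s17} rej; 4/4 single-dels accept.
4 words, ⪯-incomp.


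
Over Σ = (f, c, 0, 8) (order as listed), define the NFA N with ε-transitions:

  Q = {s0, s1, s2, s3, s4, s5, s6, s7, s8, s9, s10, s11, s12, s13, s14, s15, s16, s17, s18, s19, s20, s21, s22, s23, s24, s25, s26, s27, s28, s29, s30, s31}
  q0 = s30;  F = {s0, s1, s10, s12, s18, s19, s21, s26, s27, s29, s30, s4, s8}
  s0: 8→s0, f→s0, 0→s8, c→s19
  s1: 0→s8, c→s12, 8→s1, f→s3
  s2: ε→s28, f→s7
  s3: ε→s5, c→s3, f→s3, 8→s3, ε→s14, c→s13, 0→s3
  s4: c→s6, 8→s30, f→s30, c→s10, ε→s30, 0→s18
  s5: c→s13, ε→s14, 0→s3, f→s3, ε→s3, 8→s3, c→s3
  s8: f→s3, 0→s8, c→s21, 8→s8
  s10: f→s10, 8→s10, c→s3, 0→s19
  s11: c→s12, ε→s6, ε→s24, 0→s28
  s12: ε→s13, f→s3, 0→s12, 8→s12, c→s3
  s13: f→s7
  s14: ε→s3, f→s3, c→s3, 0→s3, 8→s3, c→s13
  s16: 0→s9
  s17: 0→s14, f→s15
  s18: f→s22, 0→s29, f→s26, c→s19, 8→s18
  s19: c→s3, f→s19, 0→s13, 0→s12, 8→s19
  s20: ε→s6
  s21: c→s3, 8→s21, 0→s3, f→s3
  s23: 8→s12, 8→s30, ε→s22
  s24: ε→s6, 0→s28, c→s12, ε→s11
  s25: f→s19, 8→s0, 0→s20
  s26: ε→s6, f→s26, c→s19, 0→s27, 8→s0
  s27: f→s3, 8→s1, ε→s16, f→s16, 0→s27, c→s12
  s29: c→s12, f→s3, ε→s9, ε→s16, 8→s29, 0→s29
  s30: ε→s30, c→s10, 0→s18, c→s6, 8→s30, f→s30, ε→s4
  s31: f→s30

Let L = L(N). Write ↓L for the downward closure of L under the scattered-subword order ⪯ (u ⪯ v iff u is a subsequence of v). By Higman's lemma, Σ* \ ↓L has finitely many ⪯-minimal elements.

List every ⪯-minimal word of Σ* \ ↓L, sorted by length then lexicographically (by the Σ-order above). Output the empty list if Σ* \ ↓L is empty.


|Q|=32, |F|=13, |δ|=107 (20 ε).
min D↑ (13 st, q0=0, F={3}): 0:f→0,c→1,0→2,8→0 1:f→1,c→3,0→4,8→1 2:f→5,c→4,0→6,8→2 3:f→3,c→3,0→3,8→3 4:f→4,c→3,0→7,8→4 5:f→5,c→4,0→8,8→9 6:f→3,c→7,0→6,8→6 7:f→3,c→3,0→7,8→7 8:f→3,c→7,0→8,8→10 9:f→9,c→4,0→11,8→9 10:f→3,c→7,0→11,8→10 11:f→3,c→12,0→11,8→11 12:f→3,c→3,0→3,8→12 [Hopcroft].
'cc': N↓-sim [22, 10, 5] end={s13,s14,s3,s5,s7} ∉↓L; 2/2 deletions ∈↓L.
'00f': run [22, 19, 13, 7] end={s13,s14,s16,s3,s5,s7,s9} rej; 3/3 single-dels accept.
'0f80c0': run [22, 19, 17, 11, 8, 6, 5] end={s13,s14,s3,s5,s7} rej; 6/6 single-dels accept.
3 obstructions.

min(Σ*\↓L) = [cc, 00f, 0f80c0].
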